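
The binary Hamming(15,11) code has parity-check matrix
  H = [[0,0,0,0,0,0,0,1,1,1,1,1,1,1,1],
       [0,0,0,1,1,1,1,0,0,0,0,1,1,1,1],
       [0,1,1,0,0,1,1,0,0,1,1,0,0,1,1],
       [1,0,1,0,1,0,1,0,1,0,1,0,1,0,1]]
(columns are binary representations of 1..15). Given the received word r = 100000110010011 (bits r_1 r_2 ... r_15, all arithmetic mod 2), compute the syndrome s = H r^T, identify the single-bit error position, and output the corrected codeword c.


s = (0, 1, 0, 0)^T, error position = 4, corrected codeword c = 100100110010011

Compute s = H r^T mod 2 one row at a time:
  s_1 = 1 + 0 + 0 + 1 + 0 + 0 + 1 + 1 = 4 ≡ 0 (mod 2).
  s_2 = 0 + 0 + 0 + 1 + 0 + 0 + 1 + 1 = 3 ≡ 1 (mod 2).
  s_3 = 0 + 0 + 0 + 1 + 0 + 1 + 1 + 1 = 4 ≡ 0 (mod 2).
  s_4 = 1 + 0 + 0 + 1 + 0 + 1 + 0 + 1 = 4 ≡ 0 (mod 2).
s = (0, 1, 0, 0)^T — this equals column 4 of H (binary 0100), so error is at position 4.
Correct: flip bit 4 of r = 100000110010011 to get c = 100100110010011.


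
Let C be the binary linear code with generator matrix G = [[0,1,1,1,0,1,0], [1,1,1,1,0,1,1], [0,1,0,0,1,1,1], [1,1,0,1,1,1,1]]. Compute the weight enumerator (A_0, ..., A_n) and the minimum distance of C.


Weight distribution: A_0 = 1, A_2 = 4, A_4 = 9, A_6 = 2. Minimum distance d = 2.

Enumerate all 2^4 = 16 messages m ∈ F_2^4.
For each, compute codeword c = mG in F_2^7, then tally its weight.
  m = 0000 → c = 0000000, weight = 0.
  m = 1000 → c = 0111010, weight = 4.
  m = 0100 → c = 1111011, weight = 6.
  m = 1100 → c = 1000001, weight = 2.
  m = 0010 → c = 0100111, weight = 4.
  m = 1010 → c = 0011101, weight = 4.
  m = 0110 → c = 1011100, weight = 4.
  m = 1110 → c = 1100110, weight = 4.
  m = 0001 → c = 1101111, weight = 6.
  m = 1001 → c = 1010101, weight = 4.
  m = 0101 → c = 0010100, weight = 2.
  m = 1101 → c = 0101110, weight = 4.
  m = 0011 → c = 1001000, weight = 2.
  m = 1011 → c = 1110010, weight = 4.
  m = 0111 → c = 0110011, weight = 4.
  m = 1111 → c = 0001001, weight = 2.
Tally weights:
  weight 0: 1 codewords.
  weight 2: 4 codewords.
  weight 4: 9 codewords.
  weight 6: 2 codewords.
Minimum distance d = smallest w > 0 with A_w > 0 = 2.
Sanity: Σ A_w = 16 = 2^4 = 16 ✓.


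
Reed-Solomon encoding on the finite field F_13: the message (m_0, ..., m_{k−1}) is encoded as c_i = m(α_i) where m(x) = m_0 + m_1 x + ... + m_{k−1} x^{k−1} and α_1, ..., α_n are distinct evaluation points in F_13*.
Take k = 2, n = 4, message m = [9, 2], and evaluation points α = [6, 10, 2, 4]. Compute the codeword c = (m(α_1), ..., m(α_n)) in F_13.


c = [8, 3, 0, 4]

Message polynomial: m(x) = 9 + 2·x (mod 13).
For each evaluation point α_i, compute m(α_i) mod 13:
  α_1 = 6: Horner steps 2 → 8, so m(6) = 8.
  α_2 = 10: Horner steps 2 → 3, so m(10) = 3.
  α_3 = 2: Horner steps 2 → 0, so m(2) = 0.
  α_4 = 4: Horner steps 2 → 4, so m(4) = 4.
Codeword c = [8, 3, 0, 4] ∈ F_13^4.


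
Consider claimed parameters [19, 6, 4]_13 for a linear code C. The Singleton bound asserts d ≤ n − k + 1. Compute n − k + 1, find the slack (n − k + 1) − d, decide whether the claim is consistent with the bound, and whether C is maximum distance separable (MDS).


Singleton RHS = n − k + 1 = 14, slack = 10, bound satisfied, not MDS.

Singleton bound: d ≤ n − k + 1.
Here n = 19, k = 6, so n − k + 1 = 14.
Given d = 4, check d ≤ 14: YES.
Slack = (n − k + 1) − d = 10.
The code is NOT MDS (slack = 10 > 0).
Description: the claimed parameters are [19, 6, 4]_13; such a code would be non-MDS.


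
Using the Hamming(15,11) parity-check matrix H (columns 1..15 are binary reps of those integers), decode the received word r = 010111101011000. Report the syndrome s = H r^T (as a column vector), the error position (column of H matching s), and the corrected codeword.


s = (1, 1, 0, 0)^T, error position = 12, corrected codeword c = 010111101010000

Compute s = H r^T mod 2 one row at a time:
  s_1 = 0 + 1 + 0 + 1 + 1 + 0 + 0 + 0 = 3 ≡ 1 (mod 2).
  s_2 = 1 + 1 + 1 + 1 + 1 + 0 + 0 + 0 = 5 ≡ 1 (mod 2).
  s_3 = 1 + 0 + 1 + 1 + 0 + 1 + 0 + 0 = 4 ≡ 0 (mod 2).
  s_4 = 0 + 0 + 1 + 1 + 1 + 1 + 0 + 0 = 4 ≡ 0 (mod 2).
s = (1, 1, 0, 0)^T — this equals column 12 of H (binary 1100), so error is at position 12.
Correct: flip bit 12 of r = 010111101011000 to get c = 010111101010000.


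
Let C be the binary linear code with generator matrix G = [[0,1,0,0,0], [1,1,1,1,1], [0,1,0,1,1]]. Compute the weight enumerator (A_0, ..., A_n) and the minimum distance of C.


Weight distribution: A_0 = 1, A_1 = 1, A_2 = 2, A_3 = 2, A_4 = 1, A_5 = 1. Minimum distance d = 1.

Enumerate all 2^3 = 8 messages m ∈ F_2^3.
For each, compute codeword c = mG in F_2^5, then tally its weight.
  m = 000 → c = 00000, weight = 0.
  m = 100 → c = 01000, weight = 1.
  m = 010 → c = 11111, weight = 5.
  m = 110 → c = 10111, weight = 4.
  m = 001 → c = 01011, weight = 3.
  m = 101 → c = 00011, weight = 2.
  m = 011 → c = 10100, weight = 2.
  m = 111 → c = 11100, weight = 3.
Tally weights:
  weight 0: 1 codewords.
  weight 1: 1 codewords.
  weight 2: 2 codewords.
  weight 3: 2 codewords.
  weight 4: 1 codewords.
  weight 5: 1 codewords.
Minimum distance d = smallest w > 0 with A_w > 0 = 1.
Sanity: Σ A_w = 8 = 2^3 = 8 ✓.


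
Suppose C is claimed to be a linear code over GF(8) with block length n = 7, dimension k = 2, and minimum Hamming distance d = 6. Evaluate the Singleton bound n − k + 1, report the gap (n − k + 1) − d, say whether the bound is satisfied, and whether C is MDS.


Singleton RHS = n − k + 1 = 6, slack = 0, bound satisfied, MDS.

Singleton bound: d ≤ n − k + 1.
Here n = 7, k = 2, so n − k + 1 = 6.
Given d = 6, check d ≤ 6: YES.
Slack = (n − k + 1) − d = 0.
The code is MDS (slack = 0).
Description: the claimed parameters are [7, 2, 6]_8; such a code would be MDS (meets Singleton bound).


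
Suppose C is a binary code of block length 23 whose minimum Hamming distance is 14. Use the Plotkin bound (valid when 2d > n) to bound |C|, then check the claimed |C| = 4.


Plotkin bound M ≤ 4; given |C| = 4 ≤ bound (satisfied).

Check applicability: 2d = 28, n = 23.
2d − n = 5 > 0, so Plotkin applies.
Compute d/(2d−n) = 14/5 ≈ 2.8000.
⌊d/(2d−n)⌋ = 2.
Plotkin bound: M ≤ 2·2 = 4.
Given |C| = 4, check: satisfied.
This |C| is at the Plotkin bound.


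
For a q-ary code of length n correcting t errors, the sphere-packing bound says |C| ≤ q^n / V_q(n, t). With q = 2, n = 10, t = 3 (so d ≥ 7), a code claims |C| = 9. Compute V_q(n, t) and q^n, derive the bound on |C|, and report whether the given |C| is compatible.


V_q(n, t) = 176, q^n = 1024, Hamming bound = 5, |C| = 9 > bound (violated).

Step 1: Compute V_q(n, t) = Σ_{j=0}^3 C(n, j) (q−1)^j.
  j = 0: C(10,0)·(1)^0 = 1·1 = 1.
  j = 1: C(10,1)·(1)^1 = 10·1 = 10.
  j = 2: C(10,2)·(1)^2 = 45·1 = 45.
  j = 3: C(10,3)·(1)^3 = 120·1 = 120.
  V_q(n, t) = 1 + 10 + 45 + 120 = 176.
Step 2: q^n = 2^10 = 1024.
Step 3: Hamming bound ⌊q^n / V_q(n,t)⌋ = ⌊1024/176⌋ = 5.
Step 4: Compare |C| = 9 to 5: violated.
The claimed |C| lies above the Hamming bound, so no 2-ary code of length 10 with d ≥ 7 can have 9 codewords.


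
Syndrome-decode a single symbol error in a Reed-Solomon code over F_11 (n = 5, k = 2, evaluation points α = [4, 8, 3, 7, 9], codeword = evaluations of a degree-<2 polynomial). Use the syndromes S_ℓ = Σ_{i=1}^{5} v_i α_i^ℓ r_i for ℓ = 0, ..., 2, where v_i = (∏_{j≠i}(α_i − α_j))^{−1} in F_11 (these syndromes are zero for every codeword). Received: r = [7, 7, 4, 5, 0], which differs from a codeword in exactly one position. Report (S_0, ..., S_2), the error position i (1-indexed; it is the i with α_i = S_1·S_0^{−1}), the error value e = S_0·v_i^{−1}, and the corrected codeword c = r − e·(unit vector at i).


S = (5, 7, 1), error at position 2, error magnitude e = 10, c = [7, 8, 4, 5, 0].

Step 1: column multipliers v_i = (∏_{j≠i}(α_i − α_j))^{−1} mod 11.
  i = 1 (α = 4): (4−8)(4−3)(4−7)(4−9) = (−4)·1·(−3)·(−5) = −60 ≡ 6, so v_1 = 6^{−1} = 2 (mod 11).
  i = 2 (α = 8): (8−4)(8−3)(8−7)(8−9) = 4·5·1·(−1) = −20 ≡ 2, so v_2 = 2^{−1} = 6 (mod 11).
  i = 3 (α = 3): (3−4)(3−8)(3−7)(3−9) = (−1)·(−5)·(−4)·(−6) = 120 ≡ 10, so v_3 = 10^{−1} = 10 (mod 11).
  i = 4 (α = 7): (7−4)(7−8)(7−3)(7−9) = 3·(−1)·4·(−2) = 24 ≡ 2, so v_4 = 2^{−1} = 6 (mod 11).
  i = 5 (α = 9): (9−4)(9−8)(9−3)(9−7) = 5·1·6·2 = 60 ≡ 5, so v_5 = 5^{−1} = 9 (mod 11).
  v = [2, 6, 10, 6, 9].
Step 2: syndromes of r = [7, 7, 4, 5, 0] (all sums mod 11).
  S_0 = Σ v_i r_i = 2·7 + 6·7 + 10·4 + 6·5 + 9·0 = 126 ≡ 5.
  S_1 = Σ v_i α_i r_i = 2·4·7 + 6·8·7 + 10·3·4 + 6·7·5 + 9·9·0 = 722 ≡ 7.
  α_i^2 mod 11 = [5, 9, 9, 5, 4].
  S_2 = Σ v_i α_i^2 r_i = 2·5·7 + 6·9·7 + 10·9·4 + 6·5·5 + 9·4·0 = 958 ≡ 1.
  S = (5, 7, 1) ≠ 0, so r is not a codeword (an error is present).
Step 3: locate the error. For a single error e at position i, S_ℓ = v_i·e·α_i^ℓ, so α_err = S_1/S_0.
  S_0^{−1} = 5^{−1} = 9 (mod 11), so α_err = 7·9 = 63 ≡ 8 = α_2. Error position i = 2.
  Consistency check: S_2/S_1 = 1·8 = 8 ≡ 8 = α_err ✓ (single-error assumption holds).
Step 4: error magnitude e = S_0/v_2 = S_0·∏_{j≠2}(α_2 − α_j) = 5·2 = 10 ≡ 10 (mod 11).
Step 5: correct position 2: c_2 = r_2 − e = 7 − 10 ≡ 8 (mod 11). Hence c = [7, 8, 4, 5, 0].
  Check: interpolating c through the α_i gives m(x) = 6 + 3·x (degree < 2) with m(α_i) = c_i for every i, so c is indeed a codeword.


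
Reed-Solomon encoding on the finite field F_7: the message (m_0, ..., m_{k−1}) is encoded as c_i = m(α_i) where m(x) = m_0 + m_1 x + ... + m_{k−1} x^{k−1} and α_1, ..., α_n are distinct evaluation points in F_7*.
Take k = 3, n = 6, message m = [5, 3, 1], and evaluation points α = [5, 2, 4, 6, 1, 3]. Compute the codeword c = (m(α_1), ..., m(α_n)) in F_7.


c = [3, 1, 5, 3, 2, 2]

Message polynomial: m(x) = 5 + 3·x + 1·x^2 (mod 7).
For each evaluation point α_i, compute m(α_i) mod 7:
  α_1 = 5: Horner steps 1 → 1 → 3, so m(5) = 3.
  α_2 = 2: Horner steps 1 → 5 → 1, so m(2) = 1.
  α_3 = 4: Horner steps 1 → 0 → 5, so m(4) = 5.
  α_4 = 6: Horner steps 1 → 2 → 3, so m(6) = 3.
  α_5 = 1: Horner steps 1 → 4 → 2, so m(1) = 2.
  α_6 = 3: Horner steps 1 → 6 → 2, so m(3) = 2.
Codeword c = [3, 1, 5, 3, 2, 2] ∈ F_7^6.


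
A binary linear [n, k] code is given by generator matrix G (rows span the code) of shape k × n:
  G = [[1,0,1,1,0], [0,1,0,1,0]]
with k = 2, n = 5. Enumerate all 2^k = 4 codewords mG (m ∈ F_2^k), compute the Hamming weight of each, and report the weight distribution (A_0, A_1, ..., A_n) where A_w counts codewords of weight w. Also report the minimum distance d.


Weight distribution: A_0 = 1, A_2 = 1, A_3 = 2. Minimum distance d = 2.

Enumerate all 2^2 = 4 messages m ∈ F_2^2.
For each, compute codeword c = mG in F_2^5, then tally its weight.
  m = 00 → c = 00000, weight = 0.
  m = 10 → c = 10110, weight = 3.
  m = 01 → c = 01010, weight = 2.
  m = 11 → c = 11100, weight = 3.
Tally weights:
  weight 0: 1 codewords.
  weight 2: 1 codewords.
  weight 3: 2 codewords.
Minimum distance d = smallest w > 0 with A_w > 0 = 2.
Sanity: Σ A_w = 4 = 2^2 = 4 ✓.


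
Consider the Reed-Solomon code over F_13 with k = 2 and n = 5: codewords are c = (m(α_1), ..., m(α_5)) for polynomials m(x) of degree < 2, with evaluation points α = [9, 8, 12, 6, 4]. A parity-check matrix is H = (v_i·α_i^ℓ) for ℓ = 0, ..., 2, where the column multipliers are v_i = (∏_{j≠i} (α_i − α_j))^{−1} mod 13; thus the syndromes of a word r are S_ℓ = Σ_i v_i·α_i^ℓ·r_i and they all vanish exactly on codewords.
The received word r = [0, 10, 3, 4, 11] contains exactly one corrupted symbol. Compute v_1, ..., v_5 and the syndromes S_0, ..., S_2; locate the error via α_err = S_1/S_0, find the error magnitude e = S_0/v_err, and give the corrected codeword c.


S = (5, 8, 5), error at position 3, error magnitude e = 7, c = [0, 10, 9, 4, 11].

Step 1: column multipliers v_i = (∏_{j≠i}(α_i − α_j))^{−1} mod 13.
  i = 1 (α = 9): (9−8)(9−12)(9−6)(9−4) = 1·(−3)·3·5 = −45 ≡ 7, so v_1 = 7^{−1} = 2 (mod 13).
  i = 2 (α = 8): (8−9)(8−12)(8−6)(8−4) = (−1)·(−4)·2·4 = 32 ≡ 6, so v_2 = 6^{−1} = 11 (mod 13).
  i = 3 (α = 12): (12−9)(12−8)(12−6)(12−4) = 3·4·6·8 = 576 ≡ 4, so v_3 = 4^{−1} = 10 (mod 13).
  i = 4 (α = 6): (6−9)(6−8)(6−12)(6−4) = (−3)·(−2)·(−6)·2 = −72 ≡ 6, so v_4 = 6^{−1} = 11 (mod 13).
  i = 5 (α = 4): (4−9)(4−8)(4−12)(4−6) = (−5)·(−4)·(−8)·(−2) = 320 ≡ 8, so v_5 = 8^{−1} = 5 (mod 13).
  v = [2, 11, 10, 11, 5].
Step 2: syndromes of r = [0, 10, 3, 4, 11] (all sums mod 13).
  S_0 = Σ v_i r_i = 2·0 + 11·10 + 10·3 + 11·4 + 5·11 = 239 ≡ 5.
  S_1 = Σ v_i α_i r_i = 2·9·0 + 11·8·10 + 10·12·3 + 11·6·4 + 5·4·11 = 1724 ≡ 8.
  α_i^2 mod 13 = [3, 12, 1, 10, 3].
  S_2 = Σ v_i α_i^2 r_i = 2·3·0 + 11·12·10 + 10·1·3 + 11·10·4 + 5·3·11 = 1955 ≡ 5.
  S = (5, 8, 5) ≠ 0, so r is not a codeword (an error is present).
Step 3: locate the error. For a single error e at position i, S_ℓ = v_i·e·α_i^ℓ, so α_err = S_1/S_0.
  S_0^{−1} = 5^{−1} = 8 (mod 13), so α_err = 8·8 = 64 ≡ 12 = α_3. Error position i = 3.
  Consistency check: S_2/S_1 = 5·5 = 25 ≡ 12 = α_err ✓ (single-error assumption holds).
Step 4: error magnitude e = S_0/v_3 = S_0·∏_{j≠3}(α_3 − α_j) = 5·4 = 20 ≡ 7 (mod 13).
Step 5: correct position 3: c_3 = r_3 − e = 3 − 7 ≡ 9 (mod 13). Hence c = [0, 10, 9, 4, 11].
  Check: interpolating c through the α_i gives m(x) = 12 + 3·x (degree < 2) with m(α_i) = c_i for every i, so c is indeed a codeword.


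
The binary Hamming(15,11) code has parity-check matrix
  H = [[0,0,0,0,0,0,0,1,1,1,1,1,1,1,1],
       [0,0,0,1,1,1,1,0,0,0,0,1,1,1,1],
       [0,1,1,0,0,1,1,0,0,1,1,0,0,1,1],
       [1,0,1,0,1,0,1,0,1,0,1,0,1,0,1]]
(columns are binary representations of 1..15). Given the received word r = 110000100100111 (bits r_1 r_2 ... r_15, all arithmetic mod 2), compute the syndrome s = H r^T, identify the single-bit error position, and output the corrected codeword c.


s = (0, 0, 1, 0)^T, error position = 2, corrected codeword c = 100000100100111

Compute s = H r^T mod 2 one row at a time:
  s_1 = 0 + 0 + 1 + 0 + 0 + 1 + 1 + 1 = 4 ≡ 0 (mod 2).
  s_2 = 0 + 0 + 0 + 1 + 0 + 1 + 1 + 1 = 4 ≡ 0 (mod 2).
  s_3 = 1 + 0 + 0 + 1 + 1 + 0 + 1 + 1 = 5 ≡ 1 (mod 2).
  s_4 = 1 + 0 + 0 + 1 + 0 + 0 + 1 + 1 = 4 ≡ 0 (mod 2).
s = (0, 0, 1, 0)^T — this equals column 2 of H (binary 0010), so error is at position 2.
Correct: flip bit 2 of r = 110000100100111 to get c = 100000100100111.


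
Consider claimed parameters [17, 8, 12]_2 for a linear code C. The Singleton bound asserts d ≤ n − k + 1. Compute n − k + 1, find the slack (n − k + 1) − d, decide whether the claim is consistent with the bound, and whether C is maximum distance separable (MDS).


Singleton RHS = n − k + 1 = 10, slack = -2, bound violated (no such code; not MDS).

Singleton bound: d ≤ n − k + 1.
Here n = 17, k = 8, so n − k + 1 = 10.
Given d = 12, check d ≤ 10: NO.
Slack = (n − k + 1) − d = -2.
The slack is negative: d = 12 exceeds n − k + 1 = 10 by 2, so the Singleton bound is violated and no linear [17, 8, 12]_2 code can exist. In particular it is not MDS (MDS requires d = n − k + 1 exactly).
Description: the claimed parameters are [17, 8, 12]_2; such a code would be impossible (violates the Singleton bound).


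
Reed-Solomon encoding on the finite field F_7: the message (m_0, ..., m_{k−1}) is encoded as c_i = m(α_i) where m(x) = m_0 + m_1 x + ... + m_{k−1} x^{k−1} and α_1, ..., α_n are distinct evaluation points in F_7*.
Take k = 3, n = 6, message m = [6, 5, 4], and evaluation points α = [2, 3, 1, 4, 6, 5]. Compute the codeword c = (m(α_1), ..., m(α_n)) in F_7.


c = [4, 1, 1, 6, 5, 5]

Message polynomial: m(x) = 6 + 5·x + 4·x^2 (mod 7).
For each evaluation point α_i, compute m(α_i) mod 7:
  α_1 = 2: Horner steps 4 → 6 → 4, so m(2) = 4.
  α_2 = 3: Horner steps 4 → 3 → 1, so m(3) = 1.
  α_3 = 1: Horner steps 4 → 2 → 1, so m(1) = 1.
  α_4 = 4: Horner steps 4 → 0 → 6, so m(4) = 6.
  α_5 = 6: Horner steps 4 → 1 → 5, so m(6) = 5.
  α_6 = 5: Horner steps 4 → 4 → 5, so m(5) = 5.
Codeword c = [4, 1, 1, 6, 5, 5] ∈ F_7^6.


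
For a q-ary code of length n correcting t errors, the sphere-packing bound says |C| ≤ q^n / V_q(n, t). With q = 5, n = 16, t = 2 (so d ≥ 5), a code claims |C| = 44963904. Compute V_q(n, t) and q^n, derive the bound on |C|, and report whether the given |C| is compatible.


V_q(n, t) = 1985, q^n = 152587890625, Hamming bound = 76870473, |C| = 44963904 ≤ bound (satisfied).

Step 1: Compute V_q(n, t) = Σ_{j=0}^2 C(n, j) (q−1)^j.
  j = 0: C(16,0)·(4)^0 = 1·1 = 1.
  j = 1: C(16,1)·(4)^1 = 16·4 = 64.
  j = 2: C(16,2)·(4)^2 = 120·16 = 1920.
  V_q(n, t) = 1 + 64 + 1920 = 1985.
Step 2: q^n = 5^16 = 152587890625.
Step 3: Hamming bound ⌊q^n / V_q(n,t)⌋ = ⌊152587890625/1985⌋ = 76870473.
Step 4: Compare |C| = 44963904 to 76870473: satisfied.
The claimed |C| lies below the Hamming bound.


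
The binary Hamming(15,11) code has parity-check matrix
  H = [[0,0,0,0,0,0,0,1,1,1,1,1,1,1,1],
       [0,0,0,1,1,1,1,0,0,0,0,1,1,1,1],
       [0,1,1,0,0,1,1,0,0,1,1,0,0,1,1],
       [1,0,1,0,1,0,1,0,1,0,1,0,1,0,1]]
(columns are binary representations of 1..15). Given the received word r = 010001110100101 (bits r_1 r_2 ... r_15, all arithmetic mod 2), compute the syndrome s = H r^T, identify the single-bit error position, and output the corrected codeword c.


s = (0, 0, 1, 1)^T, error position = 3, corrected codeword c = 011001110100101

Compute s = H r^T mod 2 one row at a time:
  s_1 = 1 + 0 + 1 + 0 + 0 + 1 + 0 + 1 = 4 ≡ 0 (mod 2).
  s_2 = 0 + 0 + 1 + 1 + 0 + 1 + 0 + 1 = 4 ≡ 0 (mod 2).
  s_3 = 1 + 0 + 1 + 1 + 1 + 0 + 0 + 1 = 5 ≡ 1 (mod 2).
  s_4 = 0 + 0 + 0 + 1 + 0 + 0 + 1 + 1 = 3 ≡ 1 (mod 2).
s = (0, 0, 1, 1)^T — this equals column 3 of H (binary 0011), so error is at position 3.
Correct: flip bit 3 of r = 010001110100101 to get c = 011001110100101.


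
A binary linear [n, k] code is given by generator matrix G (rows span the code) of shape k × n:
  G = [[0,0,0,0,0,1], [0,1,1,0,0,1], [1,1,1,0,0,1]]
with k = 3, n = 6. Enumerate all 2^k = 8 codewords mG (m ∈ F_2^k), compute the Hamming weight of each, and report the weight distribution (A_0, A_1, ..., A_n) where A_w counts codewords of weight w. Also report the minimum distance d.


Weight distribution: A_0 = 1, A_1 = 2, A_2 = 2, A_3 = 2, A_4 = 1. Minimum distance d = 1.

Enumerate all 2^3 = 8 messages m ∈ F_2^3.
For each, compute codeword c = mG in F_2^6, then tally its weight.
  m = 000 → c = 000000, weight = 0.
  m = 100 → c = 000001, weight = 1.
  m = 010 → c = 011001, weight = 3.
  m = 110 → c = 011000, weight = 2.
  m = 001 → c = 111001, weight = 4.
  m = 101 → c = 111000, weight = 3.
  m = 011 → c = 100000, weight = 1.
  m = 111 → c = 100001, weight = 2.
Tally weights:
  weight 0: 1 codewords.
  weight 1: 2 codewords.
  weight 2: 2 codewords.
  weight 3: 2 codewords.
  weight 4: 1 codewords.
Minimum distance d = smallest w > 0 with A_w > 0 = 1.
Sanity: Σ A_w = 8 = 2^3 = 8 ✓.


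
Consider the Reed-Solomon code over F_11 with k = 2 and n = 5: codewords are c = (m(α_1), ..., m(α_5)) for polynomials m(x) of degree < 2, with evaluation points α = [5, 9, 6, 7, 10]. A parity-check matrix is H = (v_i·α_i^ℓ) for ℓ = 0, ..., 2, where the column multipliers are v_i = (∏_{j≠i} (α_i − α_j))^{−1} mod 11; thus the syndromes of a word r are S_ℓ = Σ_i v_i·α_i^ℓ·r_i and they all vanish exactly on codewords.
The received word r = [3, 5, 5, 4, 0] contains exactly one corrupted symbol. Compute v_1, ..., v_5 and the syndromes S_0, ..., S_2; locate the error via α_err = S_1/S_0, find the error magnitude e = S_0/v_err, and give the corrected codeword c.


S = (4, 2, 1), error at position 3, error magnitude e = 7, c = [3, 5, 9, 4, 0].

Step 1: column multipliers v_i = (∏_{j≠i}(α_i − α_j))^{−1} mod 11.
  i = 1 (α = 5): (5−9)(5−6)(5−7)(5−10) = (−4)·(−1)·(−2)·(−5) = 40 ≡ 7, so v_1 = 7^{−1} = 8 (mod 11).
  i = 2 (α = 9): (9−5)(9−6)(9−7)(9−10) = 4·3·2·(−1) = −24 ≡ 9, so v_2 = 9^{−1} = 5 (mod 11).
  i = 3 (α = 6): (6−5)(6−9)(6−7)(6−10) = 1·(−3)·(−1)·(−4) = −12 ≡ 10, so v_3 = 10^{−1} = 10 (mod 11).
  i = 4 (α = 7): (7−5)(7−9)(7−6)(7−10) = 2·(−2)·1·(−3) = 12 ≡ 1, so v_4 = 1^{−1} = 1 (mod 11).
  i = 5 (α = 10): (10−5)(10−9)(10−6)(10−7) = 5·1·4·3 = 60 ≡ 5, so v_5 = 5^{−1} = 9 (mod 11).
  v = [8, 5, 10, 1, 9].
Step 2: syndromes of r = [3, 5, 5, 4, 0] (all sums mod 11).
  S_0 = Σ v_i r_i = 8·3 + 5·5 + 10·5 + 1·4 + 9·0 = 103 ≡ 4.
  S_1 = Σ v_i α_i r_i = 8·5·3 + 5·9·5 + 10·6·5 + 1·7·4 + 9·10·0 = 673 ≡ 2.
  α_i^2 mod 11 = [3, 4, 3, 5, 1].
  S_2 = Σ v_i α_i^2 r_i = 8·3·3 + 5·4·5 + 10·3·5 + 1·5·4 + 9·1·0 = 342 ≡ 1.
  S = (4, 2, 1) ≠ 0, so r is not a codeword (an error is present).
Step 3: locate the error. For a single error e at position i, S_ℓ = v_i·e·α_i^ℓ, so α_err = S_1/S_0.
  S_0^{−1} = 4^{−1} = 3 (mod 11), so α_err = 2·3 = 6 ≡ 6 = α_3. Error position i = 3.
  Consistency check: S_2/S_1 = 1·6 = 6 ≡ 6 = α_err ✓ (single-error assumption holds).
Step 4: error magnitude e = S_0/v_3 = S_0·∏_{j≠3}(α_3 − α_j) = 4·10 = 40 ≡ 7 (mod 11).
Step 5: correct position 3: c_3 = r_3 − e = 5 − 7 ≡ 9 (mod 11). Hence c = [3, 5, 9, 4, 0].
  Check: interpolating c through the α_i gives m(x) = 6 + 6·x (degree < 2) with m(α_i) = c_i for every i, so c is indeed a codeword.


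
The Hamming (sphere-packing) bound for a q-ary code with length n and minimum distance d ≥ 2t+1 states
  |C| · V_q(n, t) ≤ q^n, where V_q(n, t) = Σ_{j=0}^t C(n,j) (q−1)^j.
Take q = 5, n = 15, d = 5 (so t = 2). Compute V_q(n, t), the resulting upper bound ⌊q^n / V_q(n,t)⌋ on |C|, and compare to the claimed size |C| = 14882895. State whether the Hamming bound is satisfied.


V_q(n, t) = 1741, q^n = 30517578125, Hamming bound = 17528764, |C| = 14882895 ≤ bound (satisfied).

Step 1: Compute V_q(n, t) = Σ_{j=0}^2 C(n, j) (q−1)^j.
  j = 0: C(15,0)·(4)^0 = 1·1 = 1.
  j = 1: C(15,1)·(4)^1 = 15·4 = 60.
  j = 2: C(15,2)·(4)^2 = 105·16 = 1680.
  V_q(n, t) = 1 + 60 + 1680 = 1741.
Step 2: q^n = 5^15 = 30517578125.
Step 3: Hamming bound ⌊q^n / V_q(n,t)⌋ = ⌊30517578125/1741⌋ = 17528764.
Step 4: Compare |C| = 14882895 to 17528764: satisfied.
The claimed |C| lies below the Hamming bound.


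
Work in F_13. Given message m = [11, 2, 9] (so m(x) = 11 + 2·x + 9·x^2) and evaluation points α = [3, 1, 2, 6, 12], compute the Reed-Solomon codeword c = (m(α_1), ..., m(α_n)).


c = [7, 9, 12, 9, 5]

Message polynomial: m(x) = 11 + 2·x + 9·x^2 (mod 13).
For each evaluation point α_i, compute m(α_i) mod 13:
  α_1 = 3: Horner steps 9 → 3 → 7, so m(3) = 7.
  α_2 = 1: Horner steps 9 → 11 → 9, so m(1) = 9.
  α_3 = 2: Horner steps 9 → 7 → 12, so m(2) = 12.
  α_4 = 6: Horner steps 9 → 4 → 9, so m(6) = 9.
  α_5 = 12: Horner steps 9 → 6 → 5, so m(12) = 5.
Codeword c = [7, 9, 12, 9, 5] ∈ F_13^5.


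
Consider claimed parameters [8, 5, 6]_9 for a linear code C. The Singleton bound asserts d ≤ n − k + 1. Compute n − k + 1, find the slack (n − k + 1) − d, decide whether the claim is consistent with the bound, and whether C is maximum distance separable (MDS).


Singleton RHS = n − k + 1 = 4, slack = -2, bound violated (no such code; not MDS).

Singleton bound: d ≤ n − k + 1.
Here n = 8, k = 5, so n − k + 1 = 4.
Given d = 6, check d ≤ 4: NO.
Slack = (n − k + 1) − d = -2.
The slack is negative: d = 6 exceeds n − k + 1 = 4 by 2, so the Singleton bound is violated and no linear [8, 5, 6]_9 code can exist. In particular it is not MDS (MDS requires d = n − k + 1 exactly).
Description: the claimed parameters are [8, 5, 6]_9; such a code would be impossible (violates the Singleton bound).


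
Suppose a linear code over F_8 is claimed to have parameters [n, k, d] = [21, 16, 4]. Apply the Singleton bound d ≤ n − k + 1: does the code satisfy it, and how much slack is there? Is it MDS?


Singleton RHS = n − k + 1 = 6, slack = 2, bound satisfied, not MDS.

Singleton bound: d ≤ n − k + 1.
Here n = 21, k = 16, so n − k + 1 = 6.
Given d = 4, check d ≤ 6: YES.
Slack = (n − k + 1) − d = 2.
The code is NOT MDS (slack = 2 > 0).
Description: the claimed parameters are [21, 16, 4]_8; such a code would be non-MDS.


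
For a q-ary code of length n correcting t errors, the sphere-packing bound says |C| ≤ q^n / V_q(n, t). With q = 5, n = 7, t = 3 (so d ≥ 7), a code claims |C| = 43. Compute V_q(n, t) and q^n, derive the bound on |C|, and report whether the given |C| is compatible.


V_q(n, t) = 2605, q^n = 78125, Hamming bound = 29, |C| = 43 > bound (violated).

Step 1: Compute V_q(n, t) = Σ_{j=0}^3 C(n, j) (q−1)^j.
  j = 0: C(7,0)·(4)^0 = 1·1 = 1.
  j = 1: C(7,1)·(4)^1 = 7·4 = 28.
  j = 2: C(7,2)·(4)^2 = 21·16 = 336.
  j = 3: C(7,3)·(4)^3 = 35·64 = 2240.
  V_q(n, t) = 1 + 28 + 336 + 2240 = 2605.
Step 2: q^n = 5^7 = 78125.
Step 3: Hamming bound ⌊q^n / V_q(n,t)⌋ = ⌊78125/2605⌋ = 29.
Step 4: Compare |C| = 43 to 29: violated.
The claimed |C| lies above the Hamming bound, so no 5-ary code of length 7 with d ≥ 7 can have 43 codewords.


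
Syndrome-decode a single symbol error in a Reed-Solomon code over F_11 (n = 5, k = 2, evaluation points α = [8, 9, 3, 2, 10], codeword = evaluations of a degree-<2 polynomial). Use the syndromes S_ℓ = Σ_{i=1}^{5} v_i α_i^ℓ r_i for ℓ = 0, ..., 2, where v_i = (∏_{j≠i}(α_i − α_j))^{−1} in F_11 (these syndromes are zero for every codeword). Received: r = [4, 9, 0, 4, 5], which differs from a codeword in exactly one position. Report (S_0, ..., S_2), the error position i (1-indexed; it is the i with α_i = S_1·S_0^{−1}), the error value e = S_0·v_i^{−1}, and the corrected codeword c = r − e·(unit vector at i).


S = (7, 1, 8), error at position 1, error magnitude e = 2, c = [2, 9, 0, 4, 5].

Step 1: column multipliers v_i = (∏_{j≠i}(α_i − α_j))^{−1} mod 11.
  i = 1 (α = 8): (8−9)(8−3)(8−2)(8−10) = (−1)·5·6·(−2) = 60 ≡ 5, so v_1 = 5^{−1} = 9 (mod 11).
  i = 2 (α = 9): (9−8)(9−3)(9−2)(9−10) = 1·6·7·(−1) = −42 ≡ 2, so v_2 = 2^{−1} = 6 (mod 11).
  i = 3 (α = 3): (3−8)(3−9)(3−2)(3−10) = (−5)·(−6)·1·(−7) = −210 ≡ 10, so v_3 = 10^{−1} = 10 (mod 11).
  i = 4 (α = 2): (2−8)(2−9)(2−3)(2−10) = (−6)·(−7)·(−1)·(−8) = 336 ≡ 6, so v_4 = 6^{−1} = 2 (mod 11).
  i = 5 (α = 10): (10−8)(10−9)(10−3)(10−2) = 2·1·7·8 = 112 ≡ 2, so v_5 = 2^{−1} = 6 (mod 11).
  v = [9, 6, 10, 2, 6].
Step 2: syndromes of r = [4, 9, 0, 4, 5] (all sums mod 11).
  S_0 = Σ v_i r_i = 9·4 + 6·9 + 10·0 + 2·4 + 6·5 = 128 ≡ 7.
  S_1 = Σ v_i α_i r_i = 9·8·4 + 6·9·9 + 10·3·0 + 2·2·4 + 6·10·5 = 1090 ≡ 1.
  α_i^2 mod 11 = [9, 4, 9, 4, 1].
  S_2 = Σ v_i α_i^2 r_i = 9·9·4 + 6·4·9 + 10·9·0 + 2·4·4 + 6·1·5 = 602 ≡ 8.
  S = (7, 1, 8) ≠ 0, so r is not a codeword (an error is present).
Step 3: locate the error. For a single error e at position i, S_ℓ = v_i·e·α_i^ℓ, so α_err = S_1/S_0.
  S_0^{−1} = 7^{−1} = 8 (mod 11), so α_err = 1·8 = 8 ≡ 8 = α_1. Error position i = 1.
  Consistency check: S_2/S_1 = 8·1 = 8 ≡ 8 = α_err ✓ (single-error assumption holds).
Step 4: error magnitude e = S_0/v_1 = S_0·∏_{j≠1}(α_1 − α_j) = 7·5 = 35 ≡ 2 (mod 11).
Step 5: correct position 1: c_1 = r_1 − e = 4 − 2 ≡ 2 (mod 11). Hence c = [2, 9, 0, 4, 5].
  Check: interpolating c through the α_i gives m(x) = 1 + 7·x (degree < 2) with m(α_i) = c_i for every i, so c is indeed a codeword.


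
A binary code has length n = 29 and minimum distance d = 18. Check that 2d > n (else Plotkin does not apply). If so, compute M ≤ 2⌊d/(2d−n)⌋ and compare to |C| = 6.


Plotkin bound M ≤ 4; given |C| = 6 > bound (violated).

Check applicability: 2d = 36, n = 29.
2d − n = 7 > 0, so Plotkin applies.
Compute d/(2d−n) = 18/7 ≈ 2.5714.
⌊d/(2d−n)⌋ = 2.
Plotkin bound: M ≤ 2·2 = 4.
Given |C| = 6, check: VIOLATED.
This |C| is above the Plotkin bound, so no binary code with n = 29, d = 18 and 6 codewords exists.


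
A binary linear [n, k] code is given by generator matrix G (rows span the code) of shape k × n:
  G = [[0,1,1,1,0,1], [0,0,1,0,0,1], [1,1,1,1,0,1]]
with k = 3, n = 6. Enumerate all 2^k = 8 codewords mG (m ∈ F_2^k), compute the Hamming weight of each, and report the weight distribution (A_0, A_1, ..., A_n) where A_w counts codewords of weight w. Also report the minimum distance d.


Weight distribution: A_0 = 1, A_1 = 1, A_2 = 2, A_3 = 2, A_4 = 1, A_5 = 1. Minimum distance d = 1.

Enumerate all 2^3 = 8 messages m ∈ F_2^3.
For each, compute codeword c = mG in F_2^6, then tally its weight.
  m = 000 → c = 000000, weight = 0.
  m = 100 → c = 011101, weight = 4.
  m = 010 → c = 001001, weight = 2.
  m = 110 → c = 010100, weight = 2.
  m = 001 → c = 111101, weight = 5.
  m = 101 → c = 100000, weight = 1.
  m = 011 → c = 110100, weight = 3.
  m = 111 → c = 101001, weight = 3.
Tally weights:
  weight 0: 1 codewords.
  weight 1: 1 codewords.
  weight 2: 2 codewords.
  weight 3: 2 codewords.
  weight 4: 1 codewords.
  weight 5: 1 codewords.
Minimum distance d = smallest w > 0 with A_w > 0 = 1.
Sanity: Σ A_w = 8 = 2^3 = 8 ✓.


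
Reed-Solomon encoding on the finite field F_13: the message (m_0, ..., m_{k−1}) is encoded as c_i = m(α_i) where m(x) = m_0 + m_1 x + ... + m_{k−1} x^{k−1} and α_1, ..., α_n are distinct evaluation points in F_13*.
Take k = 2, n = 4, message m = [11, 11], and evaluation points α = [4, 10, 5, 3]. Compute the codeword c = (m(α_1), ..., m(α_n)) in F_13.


c = [3, 4, 1, 5]

Message polynomial: m(x) = 11 + 11·x (mod 13).
For each evaluation point α_i, compute m(α_i) mod 13:
  α_1 = 4: Horner steps 11 → 3, so m(4) = 3.
  α_2 = 10: Horner steps 11 → 4, so m(10) = 4.
  α_3 = 5: Horner steps 11 → 1, so m(5) = 1.
  α_4 = 3: Horner steps 11 → 5, so m(3) = 5.
Codeword c = [3, 4, 1, 5] ∈ F_13^4.


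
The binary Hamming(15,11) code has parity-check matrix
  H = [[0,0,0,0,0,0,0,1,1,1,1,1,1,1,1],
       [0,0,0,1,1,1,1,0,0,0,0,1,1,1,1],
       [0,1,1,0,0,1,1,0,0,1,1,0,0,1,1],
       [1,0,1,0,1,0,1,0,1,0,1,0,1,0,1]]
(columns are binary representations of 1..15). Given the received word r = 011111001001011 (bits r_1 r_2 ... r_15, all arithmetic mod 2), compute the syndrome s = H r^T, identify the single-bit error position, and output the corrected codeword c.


s = (0, 0, 1, 0)^T, error position = 2, corrected codeword c = 001111001001011

Compute s = H r^T mod 2 one row at a time:
  s_1 = 0 + 1 + 0 + 0 + 1 + 0 + 1 + 1 = 4 ≡ 0 (mod 2).
  s_2 = 1 + 1 + 1 + 0 + 1 + 0 + 1 + 1 = 6 ≡ 0 (mod 2).
  s_3 = 1 + 1 + 1 + 0 + 0 + 0 + 1 + 1 = 5 ≡ 1 (mod 2).
  s_4 = 0 + 1 + 1 + 0 + 1 + 0 + 0 + 1 = 4 ≡ 0 (mod 2).
s = (0, 0, 1, 0)^T — this equals column 2 of H (binary 0010), so error is at position 2.
Correct: flip bit 2 of r = 011111001001011 to get c = 001111001001011.


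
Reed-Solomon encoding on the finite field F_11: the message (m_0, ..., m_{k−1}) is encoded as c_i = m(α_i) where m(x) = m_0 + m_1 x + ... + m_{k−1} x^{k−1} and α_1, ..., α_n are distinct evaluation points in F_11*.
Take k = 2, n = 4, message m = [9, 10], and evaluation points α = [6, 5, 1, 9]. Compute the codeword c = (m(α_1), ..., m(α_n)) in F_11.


c = [3, 4, 8, 0]

Message polynomial: m(x) = 9 + 10·x (mod 11).
For each evaluation point α_i, compute m(α_i) mod 11:
  α_1 = 6: Horner steps 10 → 3, so m(6) = 3.
  α_2 = 5: Horner steps 10 → 4, so m(5) = 4.
  α_3 = 1: Horner steps 10 → 8, so m(1) = 8.
  α_4 = 9: Horner steps 10 → 0, so m(9) = 0.
Codeword c = [3, 4, 8, 0] ∈ F_11^4.


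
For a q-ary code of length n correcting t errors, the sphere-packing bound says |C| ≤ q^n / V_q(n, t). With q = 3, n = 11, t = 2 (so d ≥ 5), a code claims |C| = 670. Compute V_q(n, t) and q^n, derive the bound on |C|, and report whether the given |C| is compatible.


V_q(n, t) = 243, q^n = 177147, Hamming bound = 729, |C| = 670 ≤ bound (satisfied).

Step 1: Compute V_q(n, t) = Σ_{j=0}^2 C(n, j) (q−1)^j.
  j = 0: C(11,0)·(2)^0 = 1·1 = 1.
  j = 1: C(11,1)·(2)^1 = 11·2 = 22.
  j = 2: C(11,2)·(2)^2 = 55·4 = 220.
  V_q(n, t) = 1 + 22 + 220 = 243.
Step 2: q^n = 3^11 = 177147.
Step 3: Hamming bound ⌊q^n / V_q(n,t)⌋ = ⌊177147/243⌋ = 729.
Step 4: Compare |C| = 670 to 729: satisfied.
The claimed |C| lies below the Hamming bound.


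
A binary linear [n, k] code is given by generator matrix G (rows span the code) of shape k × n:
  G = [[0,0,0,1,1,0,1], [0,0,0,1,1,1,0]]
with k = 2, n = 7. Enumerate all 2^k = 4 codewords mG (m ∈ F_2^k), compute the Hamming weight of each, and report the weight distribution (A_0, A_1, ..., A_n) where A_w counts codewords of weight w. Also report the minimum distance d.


Weight distribution: A_0 = 1, A_2 = 1, A_3 = 2. Minimum distance d = 2.

Enumerate all 2^2 = 4 messages m ∈ F_2^2.
For each, compute codeword c = mG in F_2^7, then tally its weight.
  m = 00 → c = 0000000, weight = 0.
  m = 10 → c = 0001101, weight = 3.
  m = 01 → c = 0001110, weight = 3.
  m = 11 → c = 0000011, weight = 2.
Tally weights:
  weight 0: 1 codewords.
  weight 2: 1 codewords.
  weight 3: 2 codewords.
Minimum distance d = smallest w > 0 with A_w > 0 = 2.
Sanity: Σ A_w = 4 = 2^2 = 4 ✓.


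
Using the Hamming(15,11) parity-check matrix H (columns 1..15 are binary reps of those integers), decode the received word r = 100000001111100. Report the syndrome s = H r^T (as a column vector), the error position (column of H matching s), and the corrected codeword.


s = (1, 0, 0, 0)^T, error position = 8, corrected codeword c = 100000011111100

Compute s = H r^T mod 2 one row at a time:
  s_1 = 0 + 1 + 1 + 1 + 1 + 1 + 0 + 0 = 5 ≡ 1 (mod 2).
  s_2 = 0 + 0 + 0 + 0 + 1 + 1 + 0 + 0 = 2 ≡ 0 (mod 2).
  s_3 = 0 + 0 + 0 + 0 + 1 + 1 + 0 + 0 = 2 ≡ 0 (mod 2).
  s_4 = 1 + 0 + 0 + 0 + 1 + 1 + 1 + 0 = 4 ≡ 0 (mod 2).
s = (1, 0, 0, 0)^T — this equals column 8 of H (binary 1000), so error is at position 8.
Correct: flip bit 8 of r = 100000001111100 to get c = 100000011111100.


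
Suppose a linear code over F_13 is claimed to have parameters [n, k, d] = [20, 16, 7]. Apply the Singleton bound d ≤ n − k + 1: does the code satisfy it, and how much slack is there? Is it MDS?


Singleton RHS = n − k + 1 = 5, slack = -2, bound violated (no such code; not MDS).

Singleton bound: d ≤ n − k + 1.
Here n = 20, k = 16, so n − k + 1 = 5.
Given d = 7, check d ≤ 5: NO.
Slack = (n − k + 1) − d = -2.
The slack is negative: d = 7 exceeds n − k + 1 = 5 by 2, so the Singleton bound is violated and no linear [20, 16, 7]_13 code can exist. In particular it is not MDS (MDS requires d = n − k + 1 exactly).
Description: the claimed parameters are [20, 16, 7]_13; such a code would be impossible (violates the Singleton bound).


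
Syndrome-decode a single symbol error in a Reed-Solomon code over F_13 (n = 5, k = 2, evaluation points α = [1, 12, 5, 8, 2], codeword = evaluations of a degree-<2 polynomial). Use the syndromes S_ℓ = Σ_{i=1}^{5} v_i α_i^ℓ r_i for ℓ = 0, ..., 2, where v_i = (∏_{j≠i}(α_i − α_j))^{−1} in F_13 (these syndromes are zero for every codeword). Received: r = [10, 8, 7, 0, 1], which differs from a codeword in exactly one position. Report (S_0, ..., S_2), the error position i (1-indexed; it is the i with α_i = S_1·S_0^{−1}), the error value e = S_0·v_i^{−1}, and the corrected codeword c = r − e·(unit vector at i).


S = (7, 7, 7), error at position 1, error magnitude e = 11, c = [12, 8, 7, 0, 1].

Step 1: column multipliers v_i = (∏_{j≠i}(α_i − α_j))^{−1} mod 13.
  i = 1 (α = 1): (1−12)(1−5)(1−8)(1−2) = (−11)·(−4)·(−7)·(−1) = 308 ≡ 9, so v_1 = 9^{−1} = 3 (mod 13).
  i = 2 (α = 12): (12−1)(12−5)(12−8)(12−2) = 11·7·4·10 = 3080 ≡ 12, so v_2 = 12^{−1} = 12 (mod 13).
  i = 3 (α = 5): (5−1)(5−12)(5−8)(5−2) = 4·(−7)·(−3)·3 = 252 ≡ 5, so v_3 = 5^{−1} = 8 (mod 13).
  i = 4 (α = 8): (8−1)(8−12)(8−5)(8−2) = 7·(−4)·3·6 = −504 ≡ 3, so v_4 = 3^{−1} = 9 (mod 13).
  i = 5 (α = 2): (2−1)(2−12)(2−5)(2−8) = 1·(−10)·(−3)·(−6) = −180 ≡ 2, so v_5 = 2^{−1} = 7 (mod 13).
  v = [3, 12, 8, 9, 7].
Step 2: syndromes of r = [10, 8, 7, 0, 1] (all sums mod 13).
  S_0 = Σ v_i r_i = 3·10 + 12·8 + 8·7 + 9·0 + 7·1 = 189 ≡ 7.
  S_1 = Σ v_i α_i r_i = 3·1·10 + 12·12·8 + 8·5·7 + 9·8·0 + 7·2·1 = 1476 ≡ 7.
  α_i^2 mod 13 = [1, 1, 12, 12, 4].
  S_2 = Σ v_i α_i^2 r_i = 3·1·10 + 12·1·8 + 8·12·7 + 9·12·0 + 7·4·1 = 826 ≡ 7.
  S = (7, 7, 7) ≠ 0, so r is not a codeword (an error is present).
Step 3: locate the error. For a single error e at position i, S_ℓ = v_i·e·α_i^ℓ, so α_err = S_1/S_0.
  S_0^{−1} = 7^{−1} = 2 (mod 13), so α_err = 7·2 = 14 ≡ 1 = α_1. Error position i = 1.
  Consistency check: S_2/S_1 = 7·2 = 14 ≡ 1 = α_err ✓ (single-error assumption holds).
Step 4: error magnitude e = S_0/v_1 = S_0·∏_{j≠1}(α_1 − α_j) = 7·9 = 63 ≡ 11 (mod 13).
Step 5: correct position 1: c_1 = r_1 − e = 10 − 11 ≡ 12 (mod 13). Hence c = [12, 8, 7, 0, 1].
  Check: interpolating c through the α_i gives m(x) = 10 + 2·x (degree < 2) with m(α_i) = c_i for every i, so c is indeed a codeword.


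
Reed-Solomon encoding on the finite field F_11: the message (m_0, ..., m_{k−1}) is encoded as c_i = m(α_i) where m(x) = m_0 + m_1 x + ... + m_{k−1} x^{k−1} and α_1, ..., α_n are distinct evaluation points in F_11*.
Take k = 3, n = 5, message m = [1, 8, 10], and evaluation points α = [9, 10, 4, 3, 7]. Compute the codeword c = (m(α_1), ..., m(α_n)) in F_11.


c = [3, 3, 6, 5, 8]

Message polynomial: m(x) = 1 + 8·x + 10·x^2 (mod 11).
For each evaluation point α_i, compute m(α_i) mod 11:
  α_1 = 9: Horner steps 10 → 10 → 3, so m(9) = 3.
  α_2 = 10: Horner steps 10 → 9 → 3, so m(10) = 3.
  α_3 = 4: Horner steps 10 → 4 → 6, so m(4) = 6.
  α_4 = 3: Horner steps 10 → 5 → 5, so m(3) = 5.
  α_5 = 7: Horner steps 10 → 1 → 8, so m(7) = 8.
Codeword c = [3, 3, 6, 5, 8] ∈ F_11^5.


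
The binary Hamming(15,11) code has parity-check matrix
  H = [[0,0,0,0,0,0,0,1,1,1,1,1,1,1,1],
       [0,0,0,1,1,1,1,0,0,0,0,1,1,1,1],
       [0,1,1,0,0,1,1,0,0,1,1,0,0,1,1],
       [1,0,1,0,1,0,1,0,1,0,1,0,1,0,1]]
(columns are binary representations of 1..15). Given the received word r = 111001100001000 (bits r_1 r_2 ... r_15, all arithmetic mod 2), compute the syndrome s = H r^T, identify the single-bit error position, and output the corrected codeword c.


s = (1, 1, 0, 1)^T, error position = 13, corrected codeword c = 111001100001100

Compute s = H r^T mod 2 one row at a time:
  s_1 = 0 + 0 + 0 + 0 + 1 + 0 + 0 + 0 = 1 ≡ 1 (mod 2).
  s_2 = 0 + 0 + 1 + 1 + 1 + 0 + 0 + 0 = 3 ≡ 1 (mod 2).
  s_3 = 1 + 1 + 1 + 1 + 0 + 0 + 0 + 0 = 4 ≡ 0 (mod 2).
  s_4 = 1 + 1 + 0 + 1 + 0 + 0 + 0 + 0 = 3 ≡ 1 (mod 2).
s = (1, 1, 0, 1)^T — this equals column 13 of H (binary 1101), so error is at position 13.
Correct: flip bit 13 of r = 111001100001000 to get c = 111001100001100.


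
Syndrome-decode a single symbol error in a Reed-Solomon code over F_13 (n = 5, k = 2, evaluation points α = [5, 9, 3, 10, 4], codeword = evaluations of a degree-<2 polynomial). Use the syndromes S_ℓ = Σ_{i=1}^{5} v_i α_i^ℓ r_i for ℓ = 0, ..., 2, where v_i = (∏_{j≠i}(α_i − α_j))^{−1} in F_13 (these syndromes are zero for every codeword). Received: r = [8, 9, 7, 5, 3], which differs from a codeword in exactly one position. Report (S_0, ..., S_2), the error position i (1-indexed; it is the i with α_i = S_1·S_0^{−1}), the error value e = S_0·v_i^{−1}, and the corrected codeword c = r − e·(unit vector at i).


S = (9, 6, 4), error at position 1, error magnitude e = 9, c = [12, 9, 7, 5, 3].

Step 1: column multipliers v_i = (∏_{j≠i}(α_i − α_j))^{−1} mod 13.
  i = 1 (α = 5): (5−9)(5−3)(5−10)(5−4) = (−4)·2·(−5)·1 = 40 ≡ 1, so v_1 = 1^{−1} = 1 (mod 13).
  i = 2 (α = 9): (9−5)(9−3)(9−10)(9−4) = 4·6·(−1)·5 = −120 ≡ 10, so v_2 = 10^{−1} = 4 (mod 13).
  i = 3 (α = 3): (3−5)(3−9)(3−10)(3−4) = (−2)·(−6)·(−7)·(−1) = 84 ≡ 6, so v_3 = 6^{−1} = 11 (mod 13).
  i = 4 (α = 10): (10−5)(10−9)(10−3)(10−4) = 5·1·7·6 = 210 ≡ 2, so v_4 = 2^{−1} = 7 (mod 13).
  i = 5 (α = 4): (4−5)(4−9)(4−3)(4−10) = (−1)·(−5)·1·(−6) = −30 ≡ 9, so v_5 = 9^{−1} = 3 (mod 13).
  v = [1, 4, 11, 7, 3].
Step 2: syndromes of r = [8, 9, 7, 5, 3] (all sums mod 13).
  S_0 = Σ v_i r_i = 1·8 + 4·9 + 11·7 + 7·5 + 3·3 = 165 ≡ 9.
  S_1 = Σ v_i α_i r_i = 1·5·8 + 4·9·9 + 11·3·7 + 7·10·5 + 3·4·3 = 981 ≡ 6.
  α_i^2 mod 13 = [12, 3, 9, 9, 3].
  S_2 = Σ v_i α_i^2 r_i = 1·12·8 + 4·3·9 + 11·9·7 + 7·9·5 + 3·3·3 = 1239 ≡ 4.
  S = (9, 6, 4) ≠ 0, so r is not a codeword (an error is present).
Step 3: locate the error. For a single error e at position i, S_ℓ = v_i·e·α_i^ℓ, so α_err = S_1/S_0.
  S_0^{−1} = 9^{−1} = 3 (mod 13), so α_err = 6·3 = 18 ≡ 5 = α_1. Error position i = 1.
  Consistency check: S_2/S_1 = 4·11 = 44 ≡ 5 = α_err ✓ (single-error assumption holds).
Step 4: error magnitude e = S_0/v_1 = S_0·∏_{j≠1}(α_1 − α_j) = 9·1 = 9 ≡ 9 (mod 13).
Step 5: correct position 1: c_1 = r_1 − e = 8 − 9 ≡ 12 (mod 13). Hence c = [12, 9, 7, 5, 3].
  Check: interpolating c through the α_i gives m(x) = 6 + 9·x (degree < 2) with m(α_i) = c_i for every i, so c is indeed a codeword.
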